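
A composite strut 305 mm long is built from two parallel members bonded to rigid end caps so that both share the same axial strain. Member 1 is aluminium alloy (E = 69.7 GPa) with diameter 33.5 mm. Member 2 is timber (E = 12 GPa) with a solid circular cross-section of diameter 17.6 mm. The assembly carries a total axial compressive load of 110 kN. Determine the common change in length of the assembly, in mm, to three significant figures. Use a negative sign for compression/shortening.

-0.521 mm

A_1 = 881.4 mm².
A_2 = 243.3 mm².
Equal strain + equilibrium ⇒ each member carries load in proportion to AE: A₁E₁ = 61430000 N, A₂E₂ = 2919000 N, ΣAE = 64350000 N.
δ = PL/ΣAE = -110000·305/64350000 = -0.5213 mm.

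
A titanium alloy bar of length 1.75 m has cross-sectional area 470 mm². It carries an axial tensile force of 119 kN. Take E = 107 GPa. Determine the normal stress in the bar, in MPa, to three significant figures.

253 MPa

σ = N/A = 119000/470 = 253.2 MPa.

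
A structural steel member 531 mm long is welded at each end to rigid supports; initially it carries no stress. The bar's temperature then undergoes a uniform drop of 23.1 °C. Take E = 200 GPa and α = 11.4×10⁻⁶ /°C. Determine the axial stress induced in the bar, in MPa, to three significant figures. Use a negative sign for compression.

Free thermal expansion αLΔT = 11.4e-6 · 531 · -23.1 = -0.1398 mm.
The walls impose strain ε = −(-0.1398)/531 = 2.6334e-04; σ = Eε = 200000 · 2.6334e-04 = 52.67 MPa.

52.7 MPa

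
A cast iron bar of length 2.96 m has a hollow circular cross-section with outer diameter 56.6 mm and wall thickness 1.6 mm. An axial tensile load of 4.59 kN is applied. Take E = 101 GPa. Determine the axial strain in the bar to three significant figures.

1.64e-04

A = 276.5 mm².
σ = N/A = 16.6 MPa; ε = σ/E = 16.6/101000 = 1.644e-04.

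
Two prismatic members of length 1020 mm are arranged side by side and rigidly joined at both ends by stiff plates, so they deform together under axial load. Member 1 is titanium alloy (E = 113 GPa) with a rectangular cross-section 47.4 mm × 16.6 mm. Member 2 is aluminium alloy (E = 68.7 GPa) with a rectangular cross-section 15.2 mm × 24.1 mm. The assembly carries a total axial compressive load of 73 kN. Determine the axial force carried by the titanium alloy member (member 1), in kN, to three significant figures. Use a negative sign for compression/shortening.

-56.9 kN

A_1 = 786.8 mm².
A_2 = 366.3 mm².
Equal strain + equilibrium ⇒ each member carries load in proportion to AE: A₁E₁ = 88910000 N, A₂E₂ = 25170000 N, ΣAE = 114100000 N.
F₁ = P·A₁E₁/ΣAE = -73000·88910000/114100000 = -56900 N.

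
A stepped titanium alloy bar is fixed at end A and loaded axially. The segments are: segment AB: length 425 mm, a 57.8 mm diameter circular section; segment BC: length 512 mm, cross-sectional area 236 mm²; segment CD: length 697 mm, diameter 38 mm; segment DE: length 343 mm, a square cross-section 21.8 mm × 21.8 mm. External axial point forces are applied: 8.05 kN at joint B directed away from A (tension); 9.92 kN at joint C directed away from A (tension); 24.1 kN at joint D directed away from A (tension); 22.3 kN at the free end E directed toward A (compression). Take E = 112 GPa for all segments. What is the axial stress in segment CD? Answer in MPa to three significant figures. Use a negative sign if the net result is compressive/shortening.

1.59 MPa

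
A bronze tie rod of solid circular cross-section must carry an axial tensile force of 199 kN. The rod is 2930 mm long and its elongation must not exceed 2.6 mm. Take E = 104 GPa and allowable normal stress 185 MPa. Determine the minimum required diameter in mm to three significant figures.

52.4 mm

Required area A ≥ P/σ_allow = 199000/185 = 1076 mm².
For a solid circular section, d ≥ √(4A/π) = 37.01 mm.
Elongation limit: A ≥ PL/(Eδ_allow) = 199000·2930/(104000·2.6) = 2156 mm² ⇒ d ≥ 52.4 mm.
The elongation limit governs.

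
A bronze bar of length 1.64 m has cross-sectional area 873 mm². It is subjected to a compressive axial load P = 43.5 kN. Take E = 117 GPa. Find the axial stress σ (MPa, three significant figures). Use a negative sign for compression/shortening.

σ = N/A = -43500/873 = -49.83 MPa.

-49.8 MPa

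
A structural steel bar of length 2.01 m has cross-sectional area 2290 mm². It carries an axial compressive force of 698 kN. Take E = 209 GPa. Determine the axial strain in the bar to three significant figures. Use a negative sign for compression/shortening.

-0.00146

σ = N/A = -304.8 MPa; ε = σ/E = -304.8/209000 = -1.458e-03.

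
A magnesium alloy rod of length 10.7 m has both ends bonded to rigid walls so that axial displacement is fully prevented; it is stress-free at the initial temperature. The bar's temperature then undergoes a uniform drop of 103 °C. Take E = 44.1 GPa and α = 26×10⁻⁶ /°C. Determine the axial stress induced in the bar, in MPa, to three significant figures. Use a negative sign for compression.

118 MPa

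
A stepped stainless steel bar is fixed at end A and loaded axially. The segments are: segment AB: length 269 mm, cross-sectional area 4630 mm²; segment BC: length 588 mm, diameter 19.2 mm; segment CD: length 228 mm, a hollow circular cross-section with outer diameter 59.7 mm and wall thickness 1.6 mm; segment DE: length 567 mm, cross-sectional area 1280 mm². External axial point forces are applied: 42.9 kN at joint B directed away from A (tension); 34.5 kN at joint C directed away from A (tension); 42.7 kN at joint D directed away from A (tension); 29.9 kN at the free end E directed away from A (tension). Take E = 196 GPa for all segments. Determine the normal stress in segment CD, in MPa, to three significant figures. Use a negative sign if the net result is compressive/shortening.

249 MPa

Internal axial forces (sectioning from the free end, tension +): N_DE = 29.9 kN, N_CD = 72.6 kN, N_BC = 107.1 kN, N_AB = 150 kN.
A_CD = 292 mm².
σ_CD = N_CD/A_CD = 72600/292 = 248.6 MPa.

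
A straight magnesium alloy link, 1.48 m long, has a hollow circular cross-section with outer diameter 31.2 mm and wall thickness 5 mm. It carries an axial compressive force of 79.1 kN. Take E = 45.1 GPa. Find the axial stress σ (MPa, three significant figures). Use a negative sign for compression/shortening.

-192 MPa

A = 411.5 mm².
σ = N/A = -79100/411.5 = -192.2 MPa.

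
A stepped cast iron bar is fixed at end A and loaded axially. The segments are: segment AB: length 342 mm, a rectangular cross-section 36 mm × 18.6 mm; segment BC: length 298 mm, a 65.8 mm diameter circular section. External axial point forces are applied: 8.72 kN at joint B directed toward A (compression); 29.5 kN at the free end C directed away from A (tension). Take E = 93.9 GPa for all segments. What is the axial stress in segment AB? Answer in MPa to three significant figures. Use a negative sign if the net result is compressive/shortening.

Internal axial forces (sectioning from the free end, tension +): N_BC = 29.5 kN, N_AB = 20.78 kN.
A_AB = 669.6 mm².
σ_AB = N_AB/A_AB = 20780/669.6 = 31.03 MPa.

31.0 MPa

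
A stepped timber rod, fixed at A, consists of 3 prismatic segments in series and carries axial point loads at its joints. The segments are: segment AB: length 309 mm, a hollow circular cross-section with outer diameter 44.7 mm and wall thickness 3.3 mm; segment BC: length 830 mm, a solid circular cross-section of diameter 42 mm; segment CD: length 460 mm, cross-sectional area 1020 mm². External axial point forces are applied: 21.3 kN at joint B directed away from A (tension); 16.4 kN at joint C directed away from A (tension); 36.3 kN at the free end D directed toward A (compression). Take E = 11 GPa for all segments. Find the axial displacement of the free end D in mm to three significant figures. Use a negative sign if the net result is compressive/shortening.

-2.48 mm

Internal axial forces (sectioning from the free end, tension +): N_CD = -36.3 kN, N_BC = -19.9 kN, N_AB = 1.4 kN.
A_AB = 429.2 mm².
A_BC = 1385 mm².
δ_AB = 1400·309/(429.2·11000) = 0.09163 mm
δ_BC = -19900·830/(1385·11000) = -1.084 mm
δ_CD = -36300·460/(1020·11000) = -1.488 mm
δ = Σδ_i = -2.48 mm.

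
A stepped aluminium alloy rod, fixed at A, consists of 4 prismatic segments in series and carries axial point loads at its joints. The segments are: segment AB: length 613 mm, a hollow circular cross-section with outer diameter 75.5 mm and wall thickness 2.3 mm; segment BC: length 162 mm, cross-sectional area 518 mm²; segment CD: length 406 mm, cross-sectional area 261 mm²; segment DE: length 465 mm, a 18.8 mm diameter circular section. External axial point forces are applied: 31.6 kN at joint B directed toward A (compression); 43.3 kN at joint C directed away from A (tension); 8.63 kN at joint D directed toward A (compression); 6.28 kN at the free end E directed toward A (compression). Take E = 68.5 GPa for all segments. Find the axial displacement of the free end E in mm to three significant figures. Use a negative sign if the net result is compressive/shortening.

-0.417 mm

Internal axial forces (sectioning from the free end, tension +): N_DE = -6.28 kN, N_CD = -14.91 kN, N_BC = 28.39 kN, N_AB = -3.21 kN.
A_AB = 528.9 mm².
A_DE = 277.6 mm².
δ_AB = -3210·613/(528.9·68500) = -0.05431 mm
δ_BC = 28390·162/(518·68500) = 0.1296 mm
δ_CD = -14910·406/(261·68500) = -0.3386 mm
δ_DE = -6280·465/(277.6·68500) = -0.1536 mm
δ = Σδ_i = -0.4169 mm.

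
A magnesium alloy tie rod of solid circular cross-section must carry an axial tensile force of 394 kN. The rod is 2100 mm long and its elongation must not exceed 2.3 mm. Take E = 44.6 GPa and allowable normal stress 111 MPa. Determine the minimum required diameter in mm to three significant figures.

101 mm

Required area A ≥ P/σ_allow = 394000/111 = 3550 mm².
For a solid circular section, d ≥ √(4A/π) = 67.23 mm.
Elongation limit: A ≥ PL/(Eδ_allow) = 394000·2100/(44600·2.3) = 8066 mm² ⇒ d ≥ 101.3 mm.
The elongation limit governs.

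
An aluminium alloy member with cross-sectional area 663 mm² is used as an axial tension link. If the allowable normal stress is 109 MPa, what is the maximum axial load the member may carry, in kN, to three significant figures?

P_max = σ_allow · A = 109 · 663 = 72270 N = 72.27 kN.

72.3 kN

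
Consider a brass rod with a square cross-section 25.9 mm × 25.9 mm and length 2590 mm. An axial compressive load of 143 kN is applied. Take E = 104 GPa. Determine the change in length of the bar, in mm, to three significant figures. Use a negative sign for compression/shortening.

-5.31 mm

A = 670.8 mm².
δ_mech = NL/(AE) = -143000·2590/(670.8·104000) = -5.309 mm.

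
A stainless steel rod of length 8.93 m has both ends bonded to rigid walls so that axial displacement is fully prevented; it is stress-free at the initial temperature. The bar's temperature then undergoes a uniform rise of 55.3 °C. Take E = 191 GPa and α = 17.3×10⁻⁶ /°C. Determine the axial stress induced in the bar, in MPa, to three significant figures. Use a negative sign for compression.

-183 MPa

Free thermal expansion αLΔT = 17.3e-6 · 8930 · 55.3 = 8.543 mm.
The walls impose strain ε = −(8.543)/8930 = -9.5669e-04; σ = Eε = 191000 · -9.5669e-04 = -182.7 MPa.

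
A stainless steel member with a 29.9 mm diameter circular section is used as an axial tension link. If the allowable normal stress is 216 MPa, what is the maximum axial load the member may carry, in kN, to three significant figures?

A = 702.2 mm².
P_max = σ_allow · A = 216 · 702.2 = 151700 N = 151.7 kN.

152 kN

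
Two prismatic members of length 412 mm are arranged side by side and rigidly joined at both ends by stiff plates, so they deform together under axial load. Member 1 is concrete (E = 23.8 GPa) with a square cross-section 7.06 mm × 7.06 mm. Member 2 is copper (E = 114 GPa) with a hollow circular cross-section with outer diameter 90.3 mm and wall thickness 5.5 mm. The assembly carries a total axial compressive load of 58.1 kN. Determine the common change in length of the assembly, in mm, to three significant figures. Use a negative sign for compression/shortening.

-0.142 mm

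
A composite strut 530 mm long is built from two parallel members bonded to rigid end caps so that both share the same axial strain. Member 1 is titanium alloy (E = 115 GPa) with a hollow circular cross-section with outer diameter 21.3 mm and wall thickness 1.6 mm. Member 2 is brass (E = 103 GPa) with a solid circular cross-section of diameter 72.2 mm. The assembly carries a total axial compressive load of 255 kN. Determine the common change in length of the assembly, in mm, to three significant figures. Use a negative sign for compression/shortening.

A_1 = 99.02 mm².
A_2 = 4094 mm².
Equal strain + equilibrium ⇒ each member carries load in proportion to AE: A₁E₁ = 11390000 N, A₂E₂ = 421700000 N, ΣAE = 433100000 N.
δ = PL/ΣAE = -255000·530/433100000 = -0.3121 mm.

-0.312 mm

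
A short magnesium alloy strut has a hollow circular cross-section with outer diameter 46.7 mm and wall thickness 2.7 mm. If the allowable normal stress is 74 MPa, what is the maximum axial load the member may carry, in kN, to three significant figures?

27.6 kN

A = 373.2 mm².
P_max = σ_allow · A = 74 · 373.2 = 27620 N = 27.62 kN.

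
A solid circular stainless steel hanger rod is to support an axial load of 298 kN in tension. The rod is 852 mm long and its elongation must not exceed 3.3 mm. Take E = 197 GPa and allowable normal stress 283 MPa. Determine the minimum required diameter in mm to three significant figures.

Required area A ≥ P/σ_allow = 298000/283 = 1053 mm².
For a solid circular section, d ≥ √(4A/π) = 36.62 mm.
Elongation limit: A ≥ PL/(Eδ_allow) = 298000·852/(197000·3.3) = 390.5 mm² ⇒ d ≥ 22.3 mm.
The stress limit governs.

36.6 mm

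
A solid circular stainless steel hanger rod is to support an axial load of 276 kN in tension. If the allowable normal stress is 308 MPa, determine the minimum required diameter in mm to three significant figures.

Required area A ≥ P/σ_allow = 276000/308 = 896.1 mm².
For a solid circular section, d ≥ √(4A/π) = 33.78 mm.

33.8 mm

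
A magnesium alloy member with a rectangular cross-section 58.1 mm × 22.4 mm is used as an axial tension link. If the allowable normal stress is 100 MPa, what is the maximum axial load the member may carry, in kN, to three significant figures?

130 kN

A = 1301 mm².
P_max = σ_allow · A = 100 · 1301 = 130100 N = 130.1 kN.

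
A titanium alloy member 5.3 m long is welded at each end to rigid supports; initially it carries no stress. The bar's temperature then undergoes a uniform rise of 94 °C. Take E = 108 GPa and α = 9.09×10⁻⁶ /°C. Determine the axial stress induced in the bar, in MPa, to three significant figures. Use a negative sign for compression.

-92.3 MPa

Free thermal expansion αLΔT = 9.09e-6 · 5300 · 94 = 4.529 mm.
The walls impose strain ε = −(4.529)/5300 = -8.5446e-04; σ = Eε = 108000 · -8.5446e-04 = -92.28 MPa.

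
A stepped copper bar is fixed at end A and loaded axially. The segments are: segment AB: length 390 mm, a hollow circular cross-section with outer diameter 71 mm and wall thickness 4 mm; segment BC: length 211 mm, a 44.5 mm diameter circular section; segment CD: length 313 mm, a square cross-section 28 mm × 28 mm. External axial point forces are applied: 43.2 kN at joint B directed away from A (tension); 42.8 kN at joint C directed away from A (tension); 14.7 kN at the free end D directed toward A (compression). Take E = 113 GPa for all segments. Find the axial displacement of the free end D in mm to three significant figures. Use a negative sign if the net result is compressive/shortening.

0.274 mm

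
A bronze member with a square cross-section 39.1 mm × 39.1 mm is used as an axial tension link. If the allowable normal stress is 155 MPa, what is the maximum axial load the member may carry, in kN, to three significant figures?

A = 1529 mm².
P_max = σ_allow · A = 155 · 1529 = 237000 N = 237 kN.

237 kN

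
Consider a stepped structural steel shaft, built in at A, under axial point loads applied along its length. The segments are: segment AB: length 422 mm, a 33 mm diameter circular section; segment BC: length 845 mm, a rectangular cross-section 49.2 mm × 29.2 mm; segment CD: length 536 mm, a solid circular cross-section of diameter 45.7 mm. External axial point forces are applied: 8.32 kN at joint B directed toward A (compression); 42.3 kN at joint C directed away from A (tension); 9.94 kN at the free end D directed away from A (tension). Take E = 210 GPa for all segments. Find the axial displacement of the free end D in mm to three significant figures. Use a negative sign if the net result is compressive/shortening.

Internal axial forces (sectioning from the free end, tension +): N_CD = 9.94 kN, N_BC = 52.24 kN, N_AB = 43.92 kN.
A_AB = 855.3 mm².
A_BC = 1437 mm².
A_CD = 1640 mm².
δ_AB = 43920·422/(855.3·210000) = 0.1032 mm
δ_BC = 52240·845/(1437·210000) = 0.1463 mm
δ_CD = 9940·536/(1640·210000) = 0.01547 mm
δ = Σδ_i = 0.265 mm.

0.265 mm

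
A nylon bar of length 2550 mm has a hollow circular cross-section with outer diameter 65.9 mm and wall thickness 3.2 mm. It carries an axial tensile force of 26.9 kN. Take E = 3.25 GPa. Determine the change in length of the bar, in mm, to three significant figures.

33.5 mm

A = 630.3 mm².
δ_mech = NL/(AE) = 26900·2550/(630.3·3250) = 33.48 mm.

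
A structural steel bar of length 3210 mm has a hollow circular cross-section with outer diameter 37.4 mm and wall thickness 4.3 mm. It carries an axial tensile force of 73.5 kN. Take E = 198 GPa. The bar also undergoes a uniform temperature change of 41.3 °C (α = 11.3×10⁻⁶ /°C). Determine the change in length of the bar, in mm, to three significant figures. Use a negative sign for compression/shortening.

A = 447.1 mm².
δ_mech = NL/(AE) = 73500·3210/(447.1·198000) = 2.665 mm.
δ_thermal = αLΔT = 11.3e-6·3210·41.3 = 1.498 mm.
δ = δ_mech + δ_thermal = 4.163 mm.

4.16 mm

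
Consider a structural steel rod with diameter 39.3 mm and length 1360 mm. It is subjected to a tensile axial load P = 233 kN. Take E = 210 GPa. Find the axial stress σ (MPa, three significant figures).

192 MPa

A = 1213 mm².
σ = N/A = 233000/1213 = 192.1 MPa.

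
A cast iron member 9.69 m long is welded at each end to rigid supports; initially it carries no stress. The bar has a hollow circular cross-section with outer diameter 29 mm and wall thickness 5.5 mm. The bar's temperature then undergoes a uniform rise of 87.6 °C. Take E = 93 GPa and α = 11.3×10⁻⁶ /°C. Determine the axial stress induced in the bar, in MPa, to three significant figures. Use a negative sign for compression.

-92.1 MPa

Free thermal expansion αLΔT = 11.3e-6 · 9690 · 87.6 = 9.592 mm.
The walls impose strain ε = −(9.592)/9690 = -9.8988e-04; σ = Eε = 93000 · -9.8988e-04 = -92.06 MPa.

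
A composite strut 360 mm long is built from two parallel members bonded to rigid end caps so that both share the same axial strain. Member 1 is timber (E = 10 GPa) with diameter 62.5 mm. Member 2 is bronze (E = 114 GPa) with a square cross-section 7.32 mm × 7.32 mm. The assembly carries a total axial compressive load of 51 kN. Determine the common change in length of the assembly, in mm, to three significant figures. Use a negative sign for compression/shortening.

A_1 = 3068 mm².
A_2 = 53.58 mm².
Equal strain + equilibrium ⇒ each member carries load in proportion to AE: A₁E₁ = 30680000 N, A₂E₂ = 6108000 N, ΣAE = 36790000 N.
δ = PL/ΣAE = -51000·360/36790000 = -0.4991 mm.

-0.499 mm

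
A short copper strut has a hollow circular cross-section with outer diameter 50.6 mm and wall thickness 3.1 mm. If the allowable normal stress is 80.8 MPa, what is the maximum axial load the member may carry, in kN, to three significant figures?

A = 462.6 mm².
P_max = σ_allow · A = 80.8 · 462.6 = 37380 N = 37.38 kN.

37.4 kN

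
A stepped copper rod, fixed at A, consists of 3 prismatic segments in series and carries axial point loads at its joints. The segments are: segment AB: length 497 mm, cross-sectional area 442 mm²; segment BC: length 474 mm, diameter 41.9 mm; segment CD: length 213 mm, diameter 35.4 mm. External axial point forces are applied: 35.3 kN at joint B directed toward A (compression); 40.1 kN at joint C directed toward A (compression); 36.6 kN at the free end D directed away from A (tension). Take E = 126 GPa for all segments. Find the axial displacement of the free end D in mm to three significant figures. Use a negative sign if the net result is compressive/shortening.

-0.293 mm

Internal axial forces (sectioning from the free end, tension +): N_CD = 36.6 kN, N_BC = -3.5 kN, N_AB = -38.8 kN.
A_BC = 1379 mm².
A_CD = 984.2 mm².
δ_AB = -38800·497/(442·126000) = -0.3463 mm
δ_BC = -3500·474/(1379·126000) = -0.009549 mm
δ_CD = 36600·213/(984.2·126000) = 0.06286 mm
δ = Σδ_i = -0.2929 mm.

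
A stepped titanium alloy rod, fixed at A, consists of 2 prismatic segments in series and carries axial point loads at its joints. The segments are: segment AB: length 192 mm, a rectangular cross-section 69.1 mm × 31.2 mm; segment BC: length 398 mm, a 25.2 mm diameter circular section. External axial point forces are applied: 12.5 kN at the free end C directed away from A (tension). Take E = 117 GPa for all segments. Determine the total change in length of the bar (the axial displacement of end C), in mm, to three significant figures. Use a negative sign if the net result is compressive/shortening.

0.0948 mm

Internal axial forces (sectioning from the free end, tension +): N_BC = 12.5 kN, N_AB = 12.5 kN.
A_AB = 2156 mm².
A_BC = 498.8 mm².
δ_AB = 12500·192/(2156·117000) = 0.009515 mm
δ_BC = 12500·398/(498.8·117000) = 0.08525 mm
δ = Σδ_i = 0.09477 mm.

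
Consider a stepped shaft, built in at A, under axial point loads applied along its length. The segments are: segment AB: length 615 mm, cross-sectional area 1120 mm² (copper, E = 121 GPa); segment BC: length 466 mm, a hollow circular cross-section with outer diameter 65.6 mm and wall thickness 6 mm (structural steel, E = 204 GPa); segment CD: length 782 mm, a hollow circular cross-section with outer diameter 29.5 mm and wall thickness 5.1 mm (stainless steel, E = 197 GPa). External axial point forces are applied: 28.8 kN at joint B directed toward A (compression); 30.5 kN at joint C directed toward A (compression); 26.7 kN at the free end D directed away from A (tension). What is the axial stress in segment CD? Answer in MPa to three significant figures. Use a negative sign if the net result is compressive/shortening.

68.3 MPa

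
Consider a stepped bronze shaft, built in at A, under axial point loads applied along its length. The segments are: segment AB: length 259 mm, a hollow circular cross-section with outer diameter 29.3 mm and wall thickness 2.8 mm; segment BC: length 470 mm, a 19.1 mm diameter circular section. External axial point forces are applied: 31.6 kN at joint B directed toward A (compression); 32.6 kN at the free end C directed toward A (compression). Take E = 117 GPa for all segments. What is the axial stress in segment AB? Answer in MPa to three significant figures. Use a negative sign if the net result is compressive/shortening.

Internal axial forces (sectioning from the free end, tension +): N_BC = -32.6 kN, N_AB = -64.2 kN.
A_AB = 233.1 mm².
σ_AB = N_AB/A_AB = -64200/233.1 = -275.4 MPa.

-275 MPa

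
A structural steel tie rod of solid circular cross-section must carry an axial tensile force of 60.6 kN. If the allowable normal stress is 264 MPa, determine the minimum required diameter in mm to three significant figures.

17.1 mm

Required area A ≥ P/σ_allow = 60600/264 = 229.5 mm².
For a solid circular section, d ≥ √(4A/π) = 17.1 mm.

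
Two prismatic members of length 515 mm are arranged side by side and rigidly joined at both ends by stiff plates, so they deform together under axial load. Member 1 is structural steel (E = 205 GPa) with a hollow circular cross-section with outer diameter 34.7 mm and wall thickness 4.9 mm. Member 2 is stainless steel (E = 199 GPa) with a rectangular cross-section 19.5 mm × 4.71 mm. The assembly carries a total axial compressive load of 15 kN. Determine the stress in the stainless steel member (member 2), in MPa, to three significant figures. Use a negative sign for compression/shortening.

-26.6 MPa

A_1 = 458.7 mm².
A_2 = 91.84 mm².
Equal strain + equilibrium ⇒ each member carries load in proportion to AE: A₁E₁ = 94040000 N, A₂E₂ = 18280000 N, ΣAE = 112300000 N.
σ₂ = P·E₂/ΣAE = -15000·199000/112300000 = -26.58 MPa.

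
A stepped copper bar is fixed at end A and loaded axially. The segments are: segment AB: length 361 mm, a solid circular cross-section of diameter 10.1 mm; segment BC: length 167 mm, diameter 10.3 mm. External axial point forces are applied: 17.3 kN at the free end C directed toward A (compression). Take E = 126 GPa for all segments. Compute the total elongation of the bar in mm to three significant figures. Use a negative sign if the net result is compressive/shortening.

-0.894 mm

Internal axial forces (sectioning from the free end, tension +): N_BC = -17.3 kN, N_AB = -17.3 kN.
A_AB = 80.12 mm².
A_BC = 83.32 mm².
δ_AB = -17300·361/(80.12·126000) = -0.6187 mm
δ_BC = -17300·167/(83.32·126000) = -0.2752 mm
δ = Σδ_i = -0.8938 mm.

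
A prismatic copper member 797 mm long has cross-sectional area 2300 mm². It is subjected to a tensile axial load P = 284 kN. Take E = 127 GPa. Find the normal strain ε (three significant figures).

9.72e-04

σ = N/A = 123.5 MPa; ε = σ/E = 123.5/127000 = 9.723e-04.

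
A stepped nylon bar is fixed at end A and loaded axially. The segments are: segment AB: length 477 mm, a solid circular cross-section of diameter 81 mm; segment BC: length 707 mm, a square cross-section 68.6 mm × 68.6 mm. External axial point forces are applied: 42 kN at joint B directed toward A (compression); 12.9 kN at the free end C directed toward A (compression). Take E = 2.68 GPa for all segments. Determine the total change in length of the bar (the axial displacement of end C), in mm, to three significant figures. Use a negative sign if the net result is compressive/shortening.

-2.62 mm

Internal axial forces (sectioning from the free end, tension +): N_BC = -12.9 kN, N_AB = -54.9 kN.
A_AB = 5153 mm².
A_BC = 4706 mm².
δ_AB = -54900·477/(5153·2680) = -1.896 mm
δ_BC = -12900·707/(4706·2680) = -0.7231 mm
δ = Σδ_i = -2.619 mm.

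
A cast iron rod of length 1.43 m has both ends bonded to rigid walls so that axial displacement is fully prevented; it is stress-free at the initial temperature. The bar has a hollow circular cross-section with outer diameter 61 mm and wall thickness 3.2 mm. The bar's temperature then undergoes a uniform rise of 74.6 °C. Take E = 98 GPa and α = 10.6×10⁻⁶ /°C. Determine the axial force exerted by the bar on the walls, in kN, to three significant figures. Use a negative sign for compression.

Free thermal expansion αLΔT = 10.6e-6 · 1430 · 74.6 = 1.131 mm.
The walls impose strain ε = −(1.131)/1430 = -7.9076e-04; σ = Eε = 98000 · -7.9076e-04 = -77.49 MPa.
Wall reaction R = σ·A = -77.49·581.1 = -45030 N = -45.03 kN.

-45.0 kN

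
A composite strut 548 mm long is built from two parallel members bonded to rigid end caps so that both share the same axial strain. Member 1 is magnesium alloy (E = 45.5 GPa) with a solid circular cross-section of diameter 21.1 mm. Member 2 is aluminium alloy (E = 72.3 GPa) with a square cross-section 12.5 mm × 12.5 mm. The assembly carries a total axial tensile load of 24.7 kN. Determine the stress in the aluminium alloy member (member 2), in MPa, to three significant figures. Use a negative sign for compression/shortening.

65.6 MPa

A_1 = 349.7 mm².
A_2 = 156.2 mm².
Equal strain + equilibrium ⇒ each member carries load in proportion to AE: A₁E₁ = 15910000 N, A₂E₂ = 11300000 N, ΣAE = 27210000 N.
σ₂ = P·E₂/ΣAE = 24700·72300/27210000 = 65.64 MPa.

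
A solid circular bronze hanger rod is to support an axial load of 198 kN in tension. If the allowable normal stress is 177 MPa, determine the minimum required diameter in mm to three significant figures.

Required area A ≥ P/σ_allow = 198000/177 = 1119 mm².
For a solid circular section, d ≥ √(4A/π) = 37.74 mm.

37.7 mm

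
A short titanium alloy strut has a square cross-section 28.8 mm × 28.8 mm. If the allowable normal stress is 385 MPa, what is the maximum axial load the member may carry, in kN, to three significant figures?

319 kN

A = 829.4 mm².
P_max = σ_allow · A = 385 · 829.4 = 319300 N = 319.3 kN.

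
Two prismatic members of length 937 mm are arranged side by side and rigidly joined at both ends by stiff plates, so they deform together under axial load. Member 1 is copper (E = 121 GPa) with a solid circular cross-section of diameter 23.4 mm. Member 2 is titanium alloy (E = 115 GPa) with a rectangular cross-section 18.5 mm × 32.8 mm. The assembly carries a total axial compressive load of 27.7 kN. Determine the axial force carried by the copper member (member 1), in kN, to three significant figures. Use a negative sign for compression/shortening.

-11.8 kN

A_1 = 430.1 mm².
A_2 = 606.8 mm².
Equal strain + equilibrium ⇒ each member carries load in proportion to AE: A₁E₁ = 52040000 N, A₂E₂ = 69780000 N, ΣAE = 121800000 N.
F₁ = P·A₁E₁/ΣAE = -27700·52040000/121800000 = -11830 N.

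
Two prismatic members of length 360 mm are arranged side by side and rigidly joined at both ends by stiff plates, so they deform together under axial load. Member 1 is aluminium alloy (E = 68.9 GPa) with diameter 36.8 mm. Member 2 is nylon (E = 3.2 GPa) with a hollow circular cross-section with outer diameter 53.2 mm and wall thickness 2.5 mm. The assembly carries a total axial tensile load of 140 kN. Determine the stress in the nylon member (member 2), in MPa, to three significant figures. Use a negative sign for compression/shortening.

6.01 MPa

A_1 = 1064 mm².
A_2 = 398.2 mm².
Equal strain + equilibrium ⇒ each member carries load in proportion to AE: A₁E₁ = 73280000 N, A₂E₂ = 1274000 N, ΣAE = 74560000 N.
σ₂ = P·E₂/ΣAE = 140000·3200/74560000 = 6.009 MPa.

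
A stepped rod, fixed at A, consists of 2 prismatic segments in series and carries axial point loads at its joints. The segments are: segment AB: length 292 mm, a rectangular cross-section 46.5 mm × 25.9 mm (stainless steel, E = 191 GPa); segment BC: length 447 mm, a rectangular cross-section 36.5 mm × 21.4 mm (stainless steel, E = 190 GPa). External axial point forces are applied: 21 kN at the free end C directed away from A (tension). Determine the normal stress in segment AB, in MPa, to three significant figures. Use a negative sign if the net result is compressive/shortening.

Internal axial forces (sectioning from the free end, tension +): N_BC = 21 kN, N_AB = 21 kN.
A_AB = 1204 mm².
σ_AB = N_AB/A_AB = 21000/1204 = 17.44 MPa.

17.4 MPa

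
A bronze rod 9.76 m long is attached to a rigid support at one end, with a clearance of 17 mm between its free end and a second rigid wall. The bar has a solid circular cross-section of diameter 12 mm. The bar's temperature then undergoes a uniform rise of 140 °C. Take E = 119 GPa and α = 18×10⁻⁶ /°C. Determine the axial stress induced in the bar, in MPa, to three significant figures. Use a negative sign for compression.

Free thermal expansion αLΔT = 18e-6 · 9760 · 140 = 24.6 mm.
The walls engage after the gap closes; constrained expansion = 24.6 − 17 = 7.595 mm.
The walls impose strain ε = −(7.595)/9760 = -7.7820e-04; σ = Eε = 119000 · -7.7820e-04 = -92.61 MPa.

-92.6 MPa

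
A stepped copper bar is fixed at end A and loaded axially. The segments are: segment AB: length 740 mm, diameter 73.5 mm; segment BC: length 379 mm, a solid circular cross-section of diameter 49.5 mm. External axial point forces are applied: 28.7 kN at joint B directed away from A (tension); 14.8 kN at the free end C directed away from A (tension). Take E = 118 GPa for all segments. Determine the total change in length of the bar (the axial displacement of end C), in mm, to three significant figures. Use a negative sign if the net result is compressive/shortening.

0.0890 mm

Internal axial forces (sectioning from the free end, tension +): N_BC = 14.8 kN, N_AB = 43.5 kN.
A_AB = 4243 mm².
A_BC = 1924 mm².
δ_AB = 43500·740/(4243·118000) = 0.06429 mm
δ_BC = 14800·379/(1924·118000) = 0.0247 mm
δ = Σδ_i = 0.089 mm.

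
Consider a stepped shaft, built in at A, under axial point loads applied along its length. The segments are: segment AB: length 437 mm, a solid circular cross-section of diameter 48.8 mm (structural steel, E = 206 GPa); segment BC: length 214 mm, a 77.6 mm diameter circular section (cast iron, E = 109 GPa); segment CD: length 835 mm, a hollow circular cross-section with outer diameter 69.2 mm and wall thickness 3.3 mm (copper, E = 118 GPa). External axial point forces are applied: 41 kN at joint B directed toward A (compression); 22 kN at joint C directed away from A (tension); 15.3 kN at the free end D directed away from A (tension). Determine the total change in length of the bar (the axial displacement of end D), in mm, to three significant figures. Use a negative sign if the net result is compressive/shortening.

0.170 mm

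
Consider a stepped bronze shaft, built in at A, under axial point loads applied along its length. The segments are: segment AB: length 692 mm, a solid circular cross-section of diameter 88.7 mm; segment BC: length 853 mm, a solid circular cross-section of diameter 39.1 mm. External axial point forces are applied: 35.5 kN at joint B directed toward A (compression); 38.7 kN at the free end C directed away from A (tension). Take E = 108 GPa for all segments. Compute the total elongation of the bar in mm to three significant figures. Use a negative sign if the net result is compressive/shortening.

Internal axial forces (sectioning from the free end, tension +): N_BC = 38.7 kN, N_AB = 3.2 kN.
A_AB = 6179 mm².
A_BC = 1201 mm².
δ_AB = 3200·692/(6179·108000) = 0.003318 mm
δ_BC = 38700·853/(1201·108000) = 0.2546 mm
δ = Σδ_i = 0.2579 mm.

0.258 mm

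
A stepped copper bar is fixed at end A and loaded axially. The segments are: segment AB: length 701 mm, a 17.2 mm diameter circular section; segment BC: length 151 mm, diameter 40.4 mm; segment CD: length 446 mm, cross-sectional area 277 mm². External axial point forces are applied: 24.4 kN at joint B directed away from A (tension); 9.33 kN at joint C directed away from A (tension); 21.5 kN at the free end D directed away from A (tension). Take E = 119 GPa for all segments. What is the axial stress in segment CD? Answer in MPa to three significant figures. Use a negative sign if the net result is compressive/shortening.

77.6 MPa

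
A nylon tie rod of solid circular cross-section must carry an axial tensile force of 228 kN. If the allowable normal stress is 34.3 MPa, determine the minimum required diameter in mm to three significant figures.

Required area A ≥ P/σ_allow = 228000/34.3 = 6647 mm².
For a solid circular section, d ≥ √(4A/π) = 92 mm.

92.0 mm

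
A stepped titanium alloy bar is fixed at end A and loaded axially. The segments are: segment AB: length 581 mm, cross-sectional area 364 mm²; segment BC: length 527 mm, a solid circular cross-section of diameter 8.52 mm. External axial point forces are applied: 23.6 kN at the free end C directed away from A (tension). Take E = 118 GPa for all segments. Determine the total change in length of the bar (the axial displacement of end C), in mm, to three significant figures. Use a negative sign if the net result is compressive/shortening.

2.17 mm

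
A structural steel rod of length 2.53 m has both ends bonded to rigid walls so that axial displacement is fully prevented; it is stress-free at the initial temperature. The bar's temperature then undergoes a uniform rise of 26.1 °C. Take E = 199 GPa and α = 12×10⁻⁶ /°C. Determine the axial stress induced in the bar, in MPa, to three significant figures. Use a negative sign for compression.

-62.3 MPa

Free thermal expansion αLΔT = 12e-6 · 2530 · 26.1 = 0.7924 mm.
The walls impose strain ε = −(0.7924)/2530 = -3.1320e-04; σ = Eε = 199000 · -3.1320e-04 = -62.33 MPa.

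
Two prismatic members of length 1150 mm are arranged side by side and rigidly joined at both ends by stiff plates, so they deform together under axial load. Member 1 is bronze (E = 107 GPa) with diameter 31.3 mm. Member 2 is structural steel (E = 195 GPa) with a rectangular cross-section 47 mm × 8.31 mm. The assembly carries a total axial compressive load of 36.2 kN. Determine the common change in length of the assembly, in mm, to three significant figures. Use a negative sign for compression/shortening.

-0.263 mm

A_1 = 769.4 mm².
A_2 = 390.6 mm².
Equal strain + equilibrium ⇒ each member carries load in proportion to AE: A₁E₁ = 82330000 N, A₂E₂ = 76160000 N, ΣAE = 158500000 N.
δ = PL/ΣAE = -36200·1150/158500000 = -0.2627 mm.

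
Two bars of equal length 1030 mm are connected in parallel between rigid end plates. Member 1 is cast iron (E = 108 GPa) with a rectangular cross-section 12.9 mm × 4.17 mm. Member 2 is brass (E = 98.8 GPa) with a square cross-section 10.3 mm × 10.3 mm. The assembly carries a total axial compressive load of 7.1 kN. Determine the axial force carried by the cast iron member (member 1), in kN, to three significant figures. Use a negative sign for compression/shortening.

A_1 = 53.79 mm².
A_2 = 106.1 mm².
Equal strain + equilibrium ⇒ each member carries load in proportion to AE: A₁E₁ = 5810000 N, A₂E₂ = 10480000 N, ΣAE = 16290000 N.
F₁ = P·A₁E₁/ΣAE = -7100·5810000/16290000 = -2532 N.

-2.53 kN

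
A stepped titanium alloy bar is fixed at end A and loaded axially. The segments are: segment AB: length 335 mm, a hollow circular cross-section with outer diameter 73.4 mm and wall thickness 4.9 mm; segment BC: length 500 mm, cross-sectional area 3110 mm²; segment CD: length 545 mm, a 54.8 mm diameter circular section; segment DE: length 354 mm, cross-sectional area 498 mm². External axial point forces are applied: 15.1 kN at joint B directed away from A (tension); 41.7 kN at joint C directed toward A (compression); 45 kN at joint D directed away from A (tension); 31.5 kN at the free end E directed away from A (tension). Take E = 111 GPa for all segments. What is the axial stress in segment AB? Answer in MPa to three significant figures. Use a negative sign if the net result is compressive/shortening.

47.3 MPa

Internal axial forces (sectioning from the free end, tension +): N_DE = 31.5 kN, N_CD = 76.5 kN, N_BC = 34.8 kN, N_AB = 49.9 kN.
A_AB = 1054 mm².
σ_AB = N_AB/A_AB = 49900/1054 = 47.32 MPa.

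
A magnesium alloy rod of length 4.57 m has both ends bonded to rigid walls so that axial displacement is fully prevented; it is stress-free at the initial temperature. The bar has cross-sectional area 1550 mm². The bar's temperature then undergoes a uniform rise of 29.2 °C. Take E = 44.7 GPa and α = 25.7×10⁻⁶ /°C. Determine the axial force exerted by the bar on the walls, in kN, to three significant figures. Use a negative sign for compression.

Free thermal expansion αLΔT = 25.7e-6 · 4570 · 29.2 = 3.43 mm.
The walls impose strain ε = −(3.43)/4570 = -7.5044e-04; σ = Eε = 44700 · -7.5044e-04 = -33.54 MPa.
Wall reaction R = σ·A = -33.54·1550 = -51990 N = -51.99 kN.

-52.0 kN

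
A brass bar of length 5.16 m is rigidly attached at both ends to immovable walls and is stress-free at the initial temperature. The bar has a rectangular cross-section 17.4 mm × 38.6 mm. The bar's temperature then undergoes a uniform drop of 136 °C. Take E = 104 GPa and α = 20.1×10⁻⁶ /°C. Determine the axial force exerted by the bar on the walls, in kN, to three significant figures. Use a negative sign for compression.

191 kN

Free thermal expansion αLΔT = 20.1e-6 · 5160 · -136 = -14.11 mm.
The walls impose strain ε = −(-14.11)/5160 = 2.7336e-03; σ = Eε = 104000 · 2.7336e-03 = 284.3 MPa.
Wall reaction R = σ·A = 284.3·671.6 = 190900 N = 190.9 kN.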